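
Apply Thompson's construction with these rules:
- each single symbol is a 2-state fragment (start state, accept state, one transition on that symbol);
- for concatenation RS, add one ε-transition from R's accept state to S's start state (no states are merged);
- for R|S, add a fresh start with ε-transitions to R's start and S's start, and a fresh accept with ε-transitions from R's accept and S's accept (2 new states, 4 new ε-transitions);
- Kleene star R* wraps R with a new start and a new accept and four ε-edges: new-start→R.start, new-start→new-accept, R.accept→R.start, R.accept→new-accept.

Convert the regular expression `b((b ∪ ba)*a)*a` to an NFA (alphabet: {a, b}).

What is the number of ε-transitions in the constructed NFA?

16

Building bottom-up:
Each of the 6 symbol leaves contributes 0 ε-transitions.
  ba — 1 ε-transition
  b ∪ ba — 5 ε-transitions
  (b ∪ ba)* — 9 ε-transitions
  (b ∪ ba)*a — 10 ε-transitions
  ((b ∪ ba)*a)* — 14 ε-transitions
  b((b ∪ ba)*a)*a — 16 ε-transitions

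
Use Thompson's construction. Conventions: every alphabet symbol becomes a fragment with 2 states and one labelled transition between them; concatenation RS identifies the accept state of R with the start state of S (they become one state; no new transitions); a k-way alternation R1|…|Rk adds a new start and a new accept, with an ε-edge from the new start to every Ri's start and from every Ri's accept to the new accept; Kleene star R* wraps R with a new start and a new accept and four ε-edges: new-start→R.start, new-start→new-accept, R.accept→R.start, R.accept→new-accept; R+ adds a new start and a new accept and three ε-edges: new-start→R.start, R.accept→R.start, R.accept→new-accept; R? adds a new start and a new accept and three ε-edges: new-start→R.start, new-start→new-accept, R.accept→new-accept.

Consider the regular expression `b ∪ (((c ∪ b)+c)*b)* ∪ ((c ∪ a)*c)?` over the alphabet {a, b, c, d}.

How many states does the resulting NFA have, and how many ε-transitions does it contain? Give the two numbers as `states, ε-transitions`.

29, 32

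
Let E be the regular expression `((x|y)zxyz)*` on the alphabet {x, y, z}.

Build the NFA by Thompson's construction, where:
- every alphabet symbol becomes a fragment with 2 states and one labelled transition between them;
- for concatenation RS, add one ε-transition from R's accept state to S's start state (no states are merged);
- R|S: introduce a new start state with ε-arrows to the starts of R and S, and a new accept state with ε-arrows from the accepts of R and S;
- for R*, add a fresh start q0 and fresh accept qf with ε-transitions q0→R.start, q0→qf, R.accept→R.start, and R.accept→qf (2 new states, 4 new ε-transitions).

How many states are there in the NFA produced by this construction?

16

By structural recursion:
Each of the 6 symbol leaves contributes a 2-state fragment.
  x|y — 6 states
  (x|y)zxyz — 14 states
  ((x|y)zxyz)* — 16 states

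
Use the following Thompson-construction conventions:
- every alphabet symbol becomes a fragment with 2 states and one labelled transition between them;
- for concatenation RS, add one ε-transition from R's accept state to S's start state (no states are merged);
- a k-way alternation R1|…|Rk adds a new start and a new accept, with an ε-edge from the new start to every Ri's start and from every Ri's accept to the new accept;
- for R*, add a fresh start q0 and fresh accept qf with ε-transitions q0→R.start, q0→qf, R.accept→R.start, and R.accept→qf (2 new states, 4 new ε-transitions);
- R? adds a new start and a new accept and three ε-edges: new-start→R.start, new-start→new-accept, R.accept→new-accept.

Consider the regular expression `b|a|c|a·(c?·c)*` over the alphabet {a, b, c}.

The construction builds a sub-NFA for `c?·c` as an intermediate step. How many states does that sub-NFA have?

6

Fragment for `c?·c`:
Each of the 2 symbol leaves contributes a 2-state fragment.
  c? : 4 states
  c?·c : 6 states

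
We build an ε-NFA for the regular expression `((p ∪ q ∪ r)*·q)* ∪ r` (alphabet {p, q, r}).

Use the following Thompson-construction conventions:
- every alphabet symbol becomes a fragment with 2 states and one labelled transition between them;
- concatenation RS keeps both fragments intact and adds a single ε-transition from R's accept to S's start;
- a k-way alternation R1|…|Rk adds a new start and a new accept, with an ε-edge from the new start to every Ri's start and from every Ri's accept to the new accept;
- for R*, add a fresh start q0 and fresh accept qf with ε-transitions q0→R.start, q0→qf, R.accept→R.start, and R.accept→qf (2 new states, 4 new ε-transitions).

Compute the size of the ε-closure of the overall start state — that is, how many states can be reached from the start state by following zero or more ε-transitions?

12

Let C(F) = |ε-closure(F.start)| within fragment F, and note whether F accepts ε. Symbol fragments have C = 1 and do not accept ε. Then:
  p ∪ q ∪ r — |closure| = 1 + 1 + 1 + 1 = 4 (the new accept is not ε-reachable since no branch accepts ε)
  (p ∪ q ∪ r)* — new start has ε-edges to the inner start and to the new accept, so |closure| = 2 + 4 = 6
  (p ∪ q ∪ r)*·q — the left operand accepts ε, so the closure extends into the next operand (via the concat ε-link); |closure| = 6 + 1 = 7
  ((p ∪ q ∪ r)*·q)* — the star's fresh start ε-reaches both the body's start and the fresh accept: |closure| = 2 + 7 = 9
  ((p ∪ q ∪ r)*·q)* ∪ r — |closure| = 1 (new start) + (9 + 1) + 1 (new accept, since some branch ε-reaches its own accept) = 12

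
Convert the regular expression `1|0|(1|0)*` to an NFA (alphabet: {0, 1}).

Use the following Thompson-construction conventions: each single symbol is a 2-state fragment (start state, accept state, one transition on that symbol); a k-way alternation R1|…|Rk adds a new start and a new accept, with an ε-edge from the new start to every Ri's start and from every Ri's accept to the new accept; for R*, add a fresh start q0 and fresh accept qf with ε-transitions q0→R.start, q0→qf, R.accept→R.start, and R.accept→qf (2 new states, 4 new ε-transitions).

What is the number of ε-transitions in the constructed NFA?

Per subexpression:
Each of the 4 symbol leaves contributes 0 ε-transitions.
  1|0 = 4 ε-transitions
  (1|0)* = 8 ε-transitions
  1|0|(1|0)* = 14 ε-transitions

14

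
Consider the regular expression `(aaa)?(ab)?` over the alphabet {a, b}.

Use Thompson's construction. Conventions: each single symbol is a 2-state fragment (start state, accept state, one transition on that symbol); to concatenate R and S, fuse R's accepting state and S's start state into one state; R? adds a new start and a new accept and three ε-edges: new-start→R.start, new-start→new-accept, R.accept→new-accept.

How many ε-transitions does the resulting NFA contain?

By structural recursion:
Each of the 5 symbol leaves contributes 0 ε-transitions.
  aaa — 0 ε-transitions
  (aaa)? — 3 ε-transitions
  ab — 0 ε-transitions
  (ab)? — 3 ε-transitions
  (aaa)?(ab)? — 6 ε-transitions

6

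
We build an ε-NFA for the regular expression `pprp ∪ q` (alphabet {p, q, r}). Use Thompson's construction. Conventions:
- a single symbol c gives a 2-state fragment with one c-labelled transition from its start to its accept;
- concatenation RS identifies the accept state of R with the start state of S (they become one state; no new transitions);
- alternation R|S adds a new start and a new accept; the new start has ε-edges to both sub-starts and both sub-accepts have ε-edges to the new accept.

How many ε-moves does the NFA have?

4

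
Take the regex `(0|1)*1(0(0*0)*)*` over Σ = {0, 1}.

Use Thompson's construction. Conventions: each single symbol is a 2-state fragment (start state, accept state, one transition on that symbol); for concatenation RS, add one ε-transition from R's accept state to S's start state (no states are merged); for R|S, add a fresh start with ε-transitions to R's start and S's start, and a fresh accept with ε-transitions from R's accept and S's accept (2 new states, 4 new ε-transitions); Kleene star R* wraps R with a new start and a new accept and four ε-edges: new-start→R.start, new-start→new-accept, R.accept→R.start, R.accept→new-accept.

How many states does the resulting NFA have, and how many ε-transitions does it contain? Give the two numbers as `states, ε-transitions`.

By structural recursion:
Each of the 6 symbol leaves contributes 2 states and 0 ε-transitions.
  0|1 — 6 states, 4 ε-transitions
  (0|1)* — 8 states, 8 ε-transitions
  0* — 4 states, 4 ε-transitions
  0*0 — 6 states, 5 ε-transitions
  (0*0)* — 8 states, 9 ε-transitions
  0(0*0)* — 10 states, 10 ε-transitions
  (0(0*0)*)* — 12 states, 14 ε-transitions
  (0|1)*1(0(0*0)*)* — 22 states, 24 ε-transitions

22, 24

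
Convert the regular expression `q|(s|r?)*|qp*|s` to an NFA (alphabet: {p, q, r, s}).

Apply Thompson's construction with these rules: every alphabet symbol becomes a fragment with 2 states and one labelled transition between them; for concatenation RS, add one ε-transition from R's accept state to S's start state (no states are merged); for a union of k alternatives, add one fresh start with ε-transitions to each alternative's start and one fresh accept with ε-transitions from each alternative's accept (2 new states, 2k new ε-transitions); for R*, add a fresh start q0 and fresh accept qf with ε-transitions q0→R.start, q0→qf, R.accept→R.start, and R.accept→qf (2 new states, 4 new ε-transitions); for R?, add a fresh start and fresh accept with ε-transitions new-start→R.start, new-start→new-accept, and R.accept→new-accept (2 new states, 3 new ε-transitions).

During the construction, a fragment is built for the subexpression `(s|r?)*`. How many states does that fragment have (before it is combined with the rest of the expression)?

10

Fragment for `(s|r?)*`:
Each of the 2 symbol leaves contributes a 2-state fragment.
  r? : 4 states
  s|r? : 8 states
  (s|r?)* : 10 states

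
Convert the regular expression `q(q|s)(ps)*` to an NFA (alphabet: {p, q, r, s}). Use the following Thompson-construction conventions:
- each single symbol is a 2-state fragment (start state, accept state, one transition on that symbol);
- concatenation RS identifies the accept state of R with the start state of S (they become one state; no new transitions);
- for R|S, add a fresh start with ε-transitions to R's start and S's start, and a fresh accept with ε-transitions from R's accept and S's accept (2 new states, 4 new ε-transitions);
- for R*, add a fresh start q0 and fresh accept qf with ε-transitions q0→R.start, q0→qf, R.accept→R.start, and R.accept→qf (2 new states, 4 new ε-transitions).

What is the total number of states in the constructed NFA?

11

Building bottom-up:
Each of the 5 symbol leaves contributes a 2-state fragment.
  q|s : 6 states
  ps : 3 states
  (ps)* : 5 states
  q(q|s)(ps)* : 11 states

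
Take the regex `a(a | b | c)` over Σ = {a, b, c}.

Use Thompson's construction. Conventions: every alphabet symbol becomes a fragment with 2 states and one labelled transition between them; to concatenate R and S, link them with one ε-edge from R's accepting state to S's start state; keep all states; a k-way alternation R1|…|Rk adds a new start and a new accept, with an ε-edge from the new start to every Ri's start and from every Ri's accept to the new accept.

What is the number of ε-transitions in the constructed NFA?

Per subexpression:
Each of the 4 symbol leaves contributes 0 ε-transitions.
  a | b | c : 6 ε-transitions
  a(a | b | c) : 7 ε-transitions

7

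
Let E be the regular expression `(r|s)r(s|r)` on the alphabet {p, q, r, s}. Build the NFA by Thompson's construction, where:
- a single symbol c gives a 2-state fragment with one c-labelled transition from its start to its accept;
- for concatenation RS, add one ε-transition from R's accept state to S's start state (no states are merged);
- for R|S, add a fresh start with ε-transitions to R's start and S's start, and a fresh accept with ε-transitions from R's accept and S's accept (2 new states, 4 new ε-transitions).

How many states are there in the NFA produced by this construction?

By structural recursion:
Each of the 5 symbol leaves contributes a 2-state fragment.
  r|s → 6 states
  s|r → 6 states
  (r|s)r(s|r) → 14 states

14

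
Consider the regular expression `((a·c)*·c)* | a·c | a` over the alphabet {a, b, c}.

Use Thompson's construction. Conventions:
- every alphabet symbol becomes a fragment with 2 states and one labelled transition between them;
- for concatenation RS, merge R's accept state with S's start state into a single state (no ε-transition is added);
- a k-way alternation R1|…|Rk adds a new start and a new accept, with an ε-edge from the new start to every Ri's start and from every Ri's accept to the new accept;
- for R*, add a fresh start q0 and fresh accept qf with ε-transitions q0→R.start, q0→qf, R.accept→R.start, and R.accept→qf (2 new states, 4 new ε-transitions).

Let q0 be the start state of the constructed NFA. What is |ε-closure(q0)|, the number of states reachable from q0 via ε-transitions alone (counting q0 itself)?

Compute the ε-closure size of each fragment's start state recursively; a symbol fragment's start has no outgoing ε-edge, so its closure is just itself (size 1).
  a·c → same as the first factor's closure: |closure| = 1
  (a·c)* → new start has ε-edges to the inner start and to the new accept, so |closure| = 2 + 1 = 3
  (a·c)*·c → |closure| = 3 + (1−1) = 3 (closure spills across the concat boundary because the left factor accepts ε)
  ((a·c)*·c)* → new start has ε-edges to the inner start and to the new accept, so |closure| = 2 + 3 = 5
  a·c → |closure| equals the left operand's closure size = 1 (its accept is not ε-reachable, so the closure stops there)
  ((a·c)*·c)* | a·c | a → new start ε-reaches every alternative's start; at least one alternative accepts ε, so the union's new accept is reached too: |closure| = 1 + 5 + 1 + 1 + 1 = 9

9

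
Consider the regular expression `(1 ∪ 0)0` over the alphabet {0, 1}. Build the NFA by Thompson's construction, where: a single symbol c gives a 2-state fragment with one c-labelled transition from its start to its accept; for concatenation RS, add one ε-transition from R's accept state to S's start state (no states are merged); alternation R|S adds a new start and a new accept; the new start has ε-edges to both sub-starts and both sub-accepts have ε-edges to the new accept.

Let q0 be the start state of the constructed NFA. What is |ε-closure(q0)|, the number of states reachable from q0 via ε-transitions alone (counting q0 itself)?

Compute the ε-closure size of each fragment's start state recursively; a symbol fragment's start has no outgoing ε-edge, so its closure is just itself (size 1).
  1 ∪ 0 → new start ε-reaches every alternative's start; none of them accept ε, so the new accept is not reached: C = 1 + 1 + 1 = 3
  (1 ∪ 0)0 → same as the first factor's closure: C = 3

3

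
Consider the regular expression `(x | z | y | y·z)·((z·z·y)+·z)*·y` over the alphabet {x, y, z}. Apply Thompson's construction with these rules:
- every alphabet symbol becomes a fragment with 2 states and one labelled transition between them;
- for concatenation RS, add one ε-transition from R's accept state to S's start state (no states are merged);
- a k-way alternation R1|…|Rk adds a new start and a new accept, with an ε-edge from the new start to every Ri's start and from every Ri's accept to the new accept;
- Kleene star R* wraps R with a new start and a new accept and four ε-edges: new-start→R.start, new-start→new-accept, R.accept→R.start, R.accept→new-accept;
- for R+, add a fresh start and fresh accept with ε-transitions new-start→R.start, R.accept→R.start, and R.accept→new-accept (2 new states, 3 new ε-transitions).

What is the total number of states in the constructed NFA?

26

Building bottom-up:
Each of the 10 symbol leaves contributes a 2-state fragment.
  y·z — 4 states
  x | z | y | y·z — 12 states
  z·z·y — 6 states
  (z·z·y)+ — 8 states
  (z·z·y)+·z — 10 states
  ((z·z·y)+·z)* — 12 states
  (x | z | y | y·z)·((z·z·y)+·z)*·y — 26 states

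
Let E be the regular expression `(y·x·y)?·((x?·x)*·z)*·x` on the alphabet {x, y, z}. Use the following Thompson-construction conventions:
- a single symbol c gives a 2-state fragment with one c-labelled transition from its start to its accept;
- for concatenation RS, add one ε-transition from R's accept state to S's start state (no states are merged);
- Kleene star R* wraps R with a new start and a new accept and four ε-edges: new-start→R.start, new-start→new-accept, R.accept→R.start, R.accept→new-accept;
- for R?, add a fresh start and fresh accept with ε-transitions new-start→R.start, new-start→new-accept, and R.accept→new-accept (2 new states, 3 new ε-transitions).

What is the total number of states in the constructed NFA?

22

Recursing over subexpressions:
Each of the 7 symbol leaves contributes a 2-state fragment.
  y·x·y — 6 states
  (y·x·y)? — 8 states
  x? — 4 states
  x?·x — 6 states
  (x?·x)* — 8 states
  (x?·x)*·z — 10 states
  ((x?·x)*·z)* — 12 states
  (y·x·y)?·((x?·x)*·z)*·x — 22 states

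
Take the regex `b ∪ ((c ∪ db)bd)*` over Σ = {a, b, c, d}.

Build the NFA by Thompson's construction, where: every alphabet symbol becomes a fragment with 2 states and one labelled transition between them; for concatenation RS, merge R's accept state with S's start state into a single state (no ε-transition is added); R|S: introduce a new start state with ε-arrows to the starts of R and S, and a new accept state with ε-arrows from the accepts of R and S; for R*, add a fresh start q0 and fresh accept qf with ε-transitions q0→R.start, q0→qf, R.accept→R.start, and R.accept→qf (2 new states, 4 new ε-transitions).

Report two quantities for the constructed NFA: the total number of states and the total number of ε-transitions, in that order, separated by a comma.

15, 12

By structural recursion:
Each of the 6 symbol leaves contributes 2 states and 0 ε-transitions.
  db = 3 states, 0 ε-transitions
  c ∪ db = 7 states, 4 ε-transitions
  (c ∪ db)bd = 9 states, 4 ε-transitions
  ((c ∪ db)bd)* = 11 states, 8 ε-transitions
  b ∪ ((c ∪ db)bd)* = 15 states, 12 ε-transitions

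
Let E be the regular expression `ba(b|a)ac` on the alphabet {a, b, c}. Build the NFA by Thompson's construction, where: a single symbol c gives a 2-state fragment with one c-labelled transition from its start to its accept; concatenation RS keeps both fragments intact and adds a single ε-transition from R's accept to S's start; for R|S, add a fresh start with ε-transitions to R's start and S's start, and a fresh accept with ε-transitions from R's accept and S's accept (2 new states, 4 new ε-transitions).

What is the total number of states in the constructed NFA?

14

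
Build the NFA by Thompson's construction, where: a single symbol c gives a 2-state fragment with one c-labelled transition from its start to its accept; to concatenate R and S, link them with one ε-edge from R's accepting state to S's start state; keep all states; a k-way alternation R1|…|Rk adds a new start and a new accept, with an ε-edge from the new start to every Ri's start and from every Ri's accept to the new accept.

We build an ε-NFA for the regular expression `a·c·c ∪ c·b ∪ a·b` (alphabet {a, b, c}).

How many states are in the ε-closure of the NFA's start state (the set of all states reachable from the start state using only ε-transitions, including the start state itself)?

Let C(F) = |ε-closure(F.start)| within fragment F, and note whether F accepts ε. Symbol fragments have C = 1 and do not accept ε. Then:
  a·c·c → |ε-closure| equals the left operand's closure size = 1 (its accept is not ε-reachable, so the closure stops there)
  c·b → same as the first factor's closure: |ε-closure| = 1
  a·b → same as the first factor's closure: |ε-closure| = 1
  a·c·c ∪ c·b ∪ a·b → new start ε-reaches every alternative's start; none of them accept ε, so the new accept is not reached: |ε-closure| = 1 + 1 + 1 + 1 = 4

4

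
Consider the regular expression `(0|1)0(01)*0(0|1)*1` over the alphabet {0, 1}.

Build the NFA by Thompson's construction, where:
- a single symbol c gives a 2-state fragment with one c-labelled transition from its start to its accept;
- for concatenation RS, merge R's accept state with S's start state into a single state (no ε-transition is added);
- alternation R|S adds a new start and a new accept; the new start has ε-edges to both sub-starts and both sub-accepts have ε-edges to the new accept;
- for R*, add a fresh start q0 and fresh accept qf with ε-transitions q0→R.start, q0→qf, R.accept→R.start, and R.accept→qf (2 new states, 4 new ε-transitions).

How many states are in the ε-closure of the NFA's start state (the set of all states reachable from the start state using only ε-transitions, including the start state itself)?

3

Let C(F) = |ε-closure(F.start)| within fragment F, and note whether F accepts ε. Symbol fragments have C = 1 and do not accept ε. Then:
  0|1 : C = 1 + 1 + 1 = 3 (the new accept is not ε-reachable since no branch accepts ε)
  01 : same as the first factor's closure: C = 1
  (01)* : the star's fresh start ε-reaches both the body's start and the fresh accept: C = 2 + 1 = 3
  0|1 : C = 1 + 1 + 1 = 3 (the new accept is not ε-reachable since no branch accepts ε)
  (0|1)* : C = 1 (new start) + 3 (body) + 1 (new accept) = 5
  (0|1)0(01)*0(0|1)*1 : C equals the left operand's closure size = 3 (its accept is not ε-reachable, so the closure stops there)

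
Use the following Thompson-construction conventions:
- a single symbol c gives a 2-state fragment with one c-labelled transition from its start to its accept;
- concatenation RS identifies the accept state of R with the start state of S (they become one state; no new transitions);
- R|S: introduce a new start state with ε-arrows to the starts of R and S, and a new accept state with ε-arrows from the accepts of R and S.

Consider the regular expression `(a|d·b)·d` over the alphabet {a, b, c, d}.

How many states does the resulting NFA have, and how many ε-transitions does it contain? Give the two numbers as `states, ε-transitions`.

8, 4

Building bottom-up:
Each of the 4 symbol leaves contributes 2 states and 0 ε-transitions.
  d·b → 3 states, 0 ε-transitions
  a|d·b → 7 states, 4 ε-transitions
  (a|d·b)·d → 8 states, 4 ε-transitions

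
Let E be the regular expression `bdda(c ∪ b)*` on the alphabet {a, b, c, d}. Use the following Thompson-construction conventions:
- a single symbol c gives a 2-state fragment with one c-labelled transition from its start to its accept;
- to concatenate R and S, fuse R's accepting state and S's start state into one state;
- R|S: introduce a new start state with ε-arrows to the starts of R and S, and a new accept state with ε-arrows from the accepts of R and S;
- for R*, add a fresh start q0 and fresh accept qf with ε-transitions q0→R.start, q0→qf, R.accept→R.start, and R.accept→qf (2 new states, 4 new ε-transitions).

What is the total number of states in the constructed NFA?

12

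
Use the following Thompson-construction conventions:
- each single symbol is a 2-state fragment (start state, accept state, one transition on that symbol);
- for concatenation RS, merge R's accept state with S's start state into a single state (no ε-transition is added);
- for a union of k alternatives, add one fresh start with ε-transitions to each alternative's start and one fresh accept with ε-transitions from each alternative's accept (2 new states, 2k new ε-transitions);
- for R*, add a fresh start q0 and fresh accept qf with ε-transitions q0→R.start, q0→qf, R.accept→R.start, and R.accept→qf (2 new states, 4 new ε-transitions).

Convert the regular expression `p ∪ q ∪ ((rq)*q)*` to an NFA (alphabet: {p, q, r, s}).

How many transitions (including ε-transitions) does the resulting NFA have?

19

Building bottom-up:
Each of the 5 symbol leaves contributes 1 transition (1 symbol, 0 ε).
  rq — 2 transitions (2 symbol, 0 ε)
  (rq)* — 6 transitions (2 symbol, 4 ε)
  (rq)*q — 7 transitions (3 symbol, 4 ε)
  ((rq)*q)* — 11 transitions (3 symbol, 8 ε)
  p ∪ q ∪ ((rq)*q)* — 19 transitions (5 symbol, 14 ε)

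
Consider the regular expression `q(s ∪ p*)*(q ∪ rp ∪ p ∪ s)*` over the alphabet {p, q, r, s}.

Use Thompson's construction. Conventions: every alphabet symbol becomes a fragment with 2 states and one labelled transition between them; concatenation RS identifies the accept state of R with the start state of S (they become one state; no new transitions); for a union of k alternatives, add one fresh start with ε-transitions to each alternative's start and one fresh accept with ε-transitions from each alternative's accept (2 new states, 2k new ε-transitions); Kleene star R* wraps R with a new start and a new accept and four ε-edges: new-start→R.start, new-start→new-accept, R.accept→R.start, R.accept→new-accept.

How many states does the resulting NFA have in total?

23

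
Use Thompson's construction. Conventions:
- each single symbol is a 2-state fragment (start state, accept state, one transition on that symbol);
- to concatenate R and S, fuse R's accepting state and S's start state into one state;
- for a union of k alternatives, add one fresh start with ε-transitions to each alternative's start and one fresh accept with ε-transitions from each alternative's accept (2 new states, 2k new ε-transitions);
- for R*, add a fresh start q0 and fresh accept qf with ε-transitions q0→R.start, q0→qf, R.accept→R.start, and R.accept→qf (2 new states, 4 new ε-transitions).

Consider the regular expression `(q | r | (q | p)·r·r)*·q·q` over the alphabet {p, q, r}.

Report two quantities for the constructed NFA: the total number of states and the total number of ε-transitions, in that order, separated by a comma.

18, 14

Bottom-up over the parse tree:
Each of the 8 symbol leaves contributes 2 states and 0 ε-transitions.
  q | p = 6 states, 4 ε-transitions
  (q | p)·r·r = 8 states, 4 ε-transitions
  q | r | (q | p)·r·r = 14 states, 10 ε-transitions
  (q | r | (q | p)·r·r)* = 16 states, 14 ε-transitions
  (q | r | (q | p)·r·r)*·q·q = 18 states, 14 ε-transitions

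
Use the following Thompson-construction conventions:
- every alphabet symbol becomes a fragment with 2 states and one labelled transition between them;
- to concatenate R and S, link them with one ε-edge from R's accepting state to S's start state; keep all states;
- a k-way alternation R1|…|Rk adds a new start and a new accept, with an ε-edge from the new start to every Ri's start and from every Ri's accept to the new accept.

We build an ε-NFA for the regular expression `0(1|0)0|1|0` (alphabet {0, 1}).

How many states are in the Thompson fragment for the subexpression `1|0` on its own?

6

Fragment for `1|0`:
Each of the 2 symbol leaves contributes a 2-state fragment.
  1|0 : 6 states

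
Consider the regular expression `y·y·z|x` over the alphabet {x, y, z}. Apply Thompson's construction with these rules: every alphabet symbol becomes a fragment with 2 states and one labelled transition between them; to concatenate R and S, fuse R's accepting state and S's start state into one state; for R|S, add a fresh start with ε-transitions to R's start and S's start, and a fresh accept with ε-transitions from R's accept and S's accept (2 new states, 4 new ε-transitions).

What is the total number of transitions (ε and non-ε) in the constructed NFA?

8

Per subexpression:
Each of the 4 symbol leaves contributes 1 transition (1 symbol, 0 ε).
  y·y·z : 3 transitions (3 symbol, 0 ε)
  y·y·z|x : 8 transitions (4 symbol, 4 ε)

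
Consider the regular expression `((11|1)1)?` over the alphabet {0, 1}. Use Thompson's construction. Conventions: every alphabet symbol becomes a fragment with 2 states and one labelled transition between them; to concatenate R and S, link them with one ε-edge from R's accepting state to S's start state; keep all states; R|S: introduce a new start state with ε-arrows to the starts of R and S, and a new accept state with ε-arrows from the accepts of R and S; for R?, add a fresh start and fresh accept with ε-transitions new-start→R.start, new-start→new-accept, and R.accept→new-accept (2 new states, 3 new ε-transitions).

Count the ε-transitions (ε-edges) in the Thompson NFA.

Per subexpression:
Each of the 4 symbol leaves contributes 0 ε-transitions.
  11 = 1 ε-transition
  11|1 = 5 ε-transitions
  (11|1)1 = 6 ε-transitions
  ((11|1)1)? = 9 ε-transitions

9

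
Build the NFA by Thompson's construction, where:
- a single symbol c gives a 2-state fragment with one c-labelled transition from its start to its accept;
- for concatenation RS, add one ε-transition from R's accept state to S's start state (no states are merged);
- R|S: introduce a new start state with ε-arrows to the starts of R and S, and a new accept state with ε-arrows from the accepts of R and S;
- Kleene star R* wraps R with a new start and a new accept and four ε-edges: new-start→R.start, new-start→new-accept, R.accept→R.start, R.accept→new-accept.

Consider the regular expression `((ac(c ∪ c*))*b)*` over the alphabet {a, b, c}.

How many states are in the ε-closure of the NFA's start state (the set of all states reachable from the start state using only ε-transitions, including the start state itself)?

Let C(F) = |ε-closure(F.start)| within fragment F, and note whether F accepts ε. Symbol fragments have C = 1 and do not accept ε. Then:
  c* → new start has ε-edges to the inner start and to the new accept, so |ε-closure| = 2 + 1 = 3
  c ∪ c* → |ε-closure| = 1 (new start) + (1 + 3) + 1 (new accept, since some branch ε-reaches its own accept) = 6
  ac(c ∪ c*) → |ε-closure| equals the left operand's closure size = 1 (its accept is not ε-reachable, so the closure stops there)
  (ac(c ∪ c*))* → the star's fresh start ε-reaches both the body's start and the fresh accept: |ε-closure| = 2 + 1 = 3
  (ac(c ∪ c*))*b → |ε-closure| = 3 + 1 = 4 (closure spills across the concat boundary because the left factor accepts ε)
  ((ac(c ∪ c*))*b)* → |ε-closure| = 1 (new start) + 4 (body) + 1 (new accept) = 6

6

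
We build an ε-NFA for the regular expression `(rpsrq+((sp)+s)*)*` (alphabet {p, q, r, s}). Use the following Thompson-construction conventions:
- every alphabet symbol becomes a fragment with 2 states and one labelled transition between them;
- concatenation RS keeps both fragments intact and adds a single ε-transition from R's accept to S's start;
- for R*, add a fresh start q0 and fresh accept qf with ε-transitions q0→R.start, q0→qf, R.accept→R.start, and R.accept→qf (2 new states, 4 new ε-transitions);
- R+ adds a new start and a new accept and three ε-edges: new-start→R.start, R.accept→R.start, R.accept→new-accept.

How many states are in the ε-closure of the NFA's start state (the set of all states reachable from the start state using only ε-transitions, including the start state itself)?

Compute the ε-closure size of each fragment's start state recursively; a symbol fragment's start has no outgoing ε-edge, so its closure is just itself (size 1).
  q+ → |ε-closure| = 1 + 1 = 2 (the body doesn't accept ε, so the new accept is not reached)
  sp → same as the first factor's closure: |ε-closure| = 1
  (sp)+ → |ε-closure| = 1 + 1 = 2 (the body doesn't accept ε, so the new accept is not reached)
  (sp)+s → |ε-closure| equals the left operand's closure size = 2 (its accept is not ε-reachable, so the closure stops there)
  ((sp)+s)* → |ε-closure| = 1 (new start) + 2 (body) + 1 (new accept) = 4
  rpsrq+((sp)+s)* → same as the first factor's closure: |ε-closure| = 1
  (rpsrq+((sp)+s)*)* → new start has ε-edges to the inner start and to the new accept, so |ε-closure| = 2 + 1 = 3

3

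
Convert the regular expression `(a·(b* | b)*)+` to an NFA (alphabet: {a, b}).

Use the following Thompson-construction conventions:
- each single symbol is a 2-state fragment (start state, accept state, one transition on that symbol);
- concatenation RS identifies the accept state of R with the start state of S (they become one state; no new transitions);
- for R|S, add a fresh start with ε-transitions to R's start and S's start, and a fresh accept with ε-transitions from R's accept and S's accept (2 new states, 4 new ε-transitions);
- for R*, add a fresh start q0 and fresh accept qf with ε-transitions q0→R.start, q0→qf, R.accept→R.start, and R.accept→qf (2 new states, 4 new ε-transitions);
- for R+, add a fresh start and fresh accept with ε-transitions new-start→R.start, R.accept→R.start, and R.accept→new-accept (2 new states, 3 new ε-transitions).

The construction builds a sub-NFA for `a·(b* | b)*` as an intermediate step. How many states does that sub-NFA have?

Fragment for `a·(b* | b)*`:
Each of the 3 symbol leaves contributes a 2-state fragment.
  b* — 4 states
  b* | b — 8 states
  (b* | b)* — 10 states
  a·(b* | b)* — 11 states

11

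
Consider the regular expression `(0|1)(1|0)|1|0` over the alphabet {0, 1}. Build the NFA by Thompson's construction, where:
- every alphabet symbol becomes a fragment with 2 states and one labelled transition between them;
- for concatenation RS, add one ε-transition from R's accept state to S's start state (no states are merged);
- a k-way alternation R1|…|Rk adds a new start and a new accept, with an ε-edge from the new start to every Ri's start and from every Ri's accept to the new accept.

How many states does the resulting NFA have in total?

18

Per subexpression:
Each of the 6 symbol leaves contributes a 2-state fragment.
  0|1 : 6 states
  1|0 : 6 states
  (0|1)(1|0) : 12 states
  (0|1)(1|0)|1|0 : 18 states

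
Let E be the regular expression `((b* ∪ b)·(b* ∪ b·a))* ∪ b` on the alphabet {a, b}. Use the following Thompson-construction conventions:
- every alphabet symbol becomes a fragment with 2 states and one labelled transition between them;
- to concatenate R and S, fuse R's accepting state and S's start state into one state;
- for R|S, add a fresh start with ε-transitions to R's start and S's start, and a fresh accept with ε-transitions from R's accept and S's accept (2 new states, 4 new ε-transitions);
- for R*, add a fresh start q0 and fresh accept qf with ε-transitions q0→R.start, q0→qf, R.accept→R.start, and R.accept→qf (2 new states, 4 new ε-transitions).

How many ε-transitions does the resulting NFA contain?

Per subexpression:
Each of the 6 symbol leaves contributes 0 ε-transitions.
  b* → 4 ε-transitions
  b* ∪ b → 8 ε-transitions
  b* → 4 ε-transitions
  b·a → 0 ε-transitions
  b* ∪ b·a → 8 ε-transitions
  (b* ∪ b)·(b* ∪ b·a) → 16 ε-transitions
  ((b* ∪ b)·(b* ∪ b·a))* → 20 ε-transitions
  ((b* ∪ b)·(b* ∪ b·a))* ∪ b → 24 ε-transitions

24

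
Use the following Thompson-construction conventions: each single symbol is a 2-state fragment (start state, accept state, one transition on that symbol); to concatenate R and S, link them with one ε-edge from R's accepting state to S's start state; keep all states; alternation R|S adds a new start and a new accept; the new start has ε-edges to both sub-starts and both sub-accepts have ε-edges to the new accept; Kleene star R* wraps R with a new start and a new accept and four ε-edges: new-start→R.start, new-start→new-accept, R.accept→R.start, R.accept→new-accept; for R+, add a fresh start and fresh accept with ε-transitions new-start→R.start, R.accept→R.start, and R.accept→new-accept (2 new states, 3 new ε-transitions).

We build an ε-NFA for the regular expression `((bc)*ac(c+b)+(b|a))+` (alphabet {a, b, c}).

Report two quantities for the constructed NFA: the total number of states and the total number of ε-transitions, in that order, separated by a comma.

Building bottom-up:
Each of the 8 symbol leaves contributes 2 states and 0 ε-transitions.
  bc — 4 states, 1 ε-transition
  (bc)* — 6 states, 5 ε-transitions
  c+ — 4 states, 3 ε-transitions
  c+b — 6 states, 4 ε-transitions
  (c+b)+ — 8 states, 7 ε-transitions
  b|a — 6 states, 4 ε-transitions
  (bc)*ac(c+b)+(b|a) — 24 states, 20 ε-transitions
  ((bc)*ac(c+b)+(b|a))+ — 26 states, 23 ε-transitions

26, 23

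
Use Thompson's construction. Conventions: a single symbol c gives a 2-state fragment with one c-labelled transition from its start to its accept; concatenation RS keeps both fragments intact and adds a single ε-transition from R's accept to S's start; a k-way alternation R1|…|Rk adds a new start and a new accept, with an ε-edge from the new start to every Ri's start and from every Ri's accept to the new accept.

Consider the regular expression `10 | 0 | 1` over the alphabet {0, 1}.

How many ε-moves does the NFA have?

7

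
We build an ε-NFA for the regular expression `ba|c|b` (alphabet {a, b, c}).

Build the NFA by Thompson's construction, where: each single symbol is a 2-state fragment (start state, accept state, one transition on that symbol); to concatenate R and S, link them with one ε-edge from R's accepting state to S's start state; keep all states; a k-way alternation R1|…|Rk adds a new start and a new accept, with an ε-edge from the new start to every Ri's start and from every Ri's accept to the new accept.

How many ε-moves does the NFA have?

7

Building bottom-up:
Each of the 4 symbol leaves contributes 0 ε-transitions.
  ba → 1 ε-transition
  ba|c|b → 7 ε-transitions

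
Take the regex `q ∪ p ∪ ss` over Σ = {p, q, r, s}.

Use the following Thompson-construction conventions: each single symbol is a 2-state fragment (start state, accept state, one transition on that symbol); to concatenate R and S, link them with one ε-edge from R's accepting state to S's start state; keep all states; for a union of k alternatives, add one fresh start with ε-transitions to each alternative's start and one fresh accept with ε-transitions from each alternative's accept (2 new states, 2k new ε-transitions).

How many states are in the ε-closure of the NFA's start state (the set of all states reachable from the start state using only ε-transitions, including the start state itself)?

4

Work bottom-up. For each fragment F, track |ε-closure(F.start)| and whether F's accept lies in that closure (i.e. whether F accepts ε). A single-symbol fragment has closure size 1 and does not accept ε.
  ss : same as the first factor's closure: |ε-closure| = 1
  q ∪ p ∪ ss : new start ε-reaches every alternative's start; none of them accept ε, so the new accept is not reached: |ε-closure| = 1 + 1 + 1 + 1 = 4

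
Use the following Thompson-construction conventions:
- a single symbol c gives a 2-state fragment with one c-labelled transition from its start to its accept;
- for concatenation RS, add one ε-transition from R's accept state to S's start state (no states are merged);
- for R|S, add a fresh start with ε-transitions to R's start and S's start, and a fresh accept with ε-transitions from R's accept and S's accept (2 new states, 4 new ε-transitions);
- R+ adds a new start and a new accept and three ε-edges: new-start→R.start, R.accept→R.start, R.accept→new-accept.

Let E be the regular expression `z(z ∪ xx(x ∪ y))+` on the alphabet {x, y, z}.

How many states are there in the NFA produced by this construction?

Per subexpression:
Each of the 6 symbol leaves contributes a 2-state fragment.
  x ∪ y → 6 states
  xx(x ∪ y) → 10 states
  z ∪ xx(x ∪ y) → 14 states
  (z ∪ xx(x ∪ y))+ → 16 states
  z(z ∪ xx(x ∪ y))+ → 18 states

18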